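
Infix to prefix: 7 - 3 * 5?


'*' binds tighter: tree is (- 7 (* 3 5))
Prefix: - 7 * 3 5


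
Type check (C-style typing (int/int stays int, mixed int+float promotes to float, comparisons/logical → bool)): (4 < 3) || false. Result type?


Operand types: bool || bool
Rule: logical operators take bool operands and yield bool
Result type: bool


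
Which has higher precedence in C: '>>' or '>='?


'>>' is shift (level 8); '>=' is relational (level 7)
Higher level binds tighter
'>>' has higher precedence than '>='


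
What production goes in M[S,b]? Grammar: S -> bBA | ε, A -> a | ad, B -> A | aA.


For [S, b]: 'b' ∈ FIRST(bBA)
Entry: S -> bBA


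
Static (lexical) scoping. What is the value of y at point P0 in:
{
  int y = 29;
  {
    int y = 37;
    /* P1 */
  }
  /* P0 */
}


y declared in the same block as P0
y = 29


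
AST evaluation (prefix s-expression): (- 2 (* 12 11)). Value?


Evaluate inner: (* 12 11) = 132
Evaluate root: (- 2 132) = -130
Result: -130


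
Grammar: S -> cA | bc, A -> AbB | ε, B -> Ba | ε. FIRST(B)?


Per alternative of B: FIRST(Ba) = {a}; FIRST(ε) = {ε}
FIRST(B) = {a, ε}


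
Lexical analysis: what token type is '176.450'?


Pattern: digits with a decimal point
Type: FLOAT_LITERAL


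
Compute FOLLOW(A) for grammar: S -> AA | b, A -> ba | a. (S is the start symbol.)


$ ∈ FOLLOW(S). For each A -> αBβ: add FIRST(β)\{ε} to FOLLOW(B); if β nullable, add FOLLOW(A).
FOLLOW(A) = {$, a, b}


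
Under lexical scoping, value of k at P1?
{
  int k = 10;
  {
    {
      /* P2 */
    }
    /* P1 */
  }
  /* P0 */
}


P1's block does not declare k; resolves to the enclosing declaration at depth 0
k = 10


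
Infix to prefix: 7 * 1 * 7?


left-to-right (same/higher precedence on left): tree is (* (* 7 1) 7)
Prefix: * * 7 1 7


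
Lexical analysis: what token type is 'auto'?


Pattern: reserved word
Type: KEYWORD


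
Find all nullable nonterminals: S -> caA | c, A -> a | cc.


A nonterminal is nullable iff some alternative derives ε (directly, or every symbol in it is nullable)
Nullable: {}


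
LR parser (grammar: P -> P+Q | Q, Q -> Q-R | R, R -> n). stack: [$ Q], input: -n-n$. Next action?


shift '-' to continue Q -> Q-R
Action: shift


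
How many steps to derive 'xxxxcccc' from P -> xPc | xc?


Derivation: P => xPc => xxPcc => xxxPccc => xxxxcccc
Steps: 4


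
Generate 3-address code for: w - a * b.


Break into single-operator statements:
t1 = a * b
t2 = w - t1


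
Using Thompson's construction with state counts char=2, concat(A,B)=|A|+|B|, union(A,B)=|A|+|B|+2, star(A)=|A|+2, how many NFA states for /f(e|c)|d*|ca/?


Syntax tree has 6 char leaf(s), 3 union(s), 1 star(s)
chars contribute 6×2 = 12; each union adds +2; each star adds +2
Total: 12 + 6 + 2 = 20 states


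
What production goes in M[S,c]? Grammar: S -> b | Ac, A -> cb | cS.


For [S, c]: 'c' ∈ FIRST(Ac)
Entry: S -> Ac


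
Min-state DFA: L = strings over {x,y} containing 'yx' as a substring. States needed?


KMP-style automaton: 2 progress states + 1 absorbing accept = 3
Minimal DFA: 3 states


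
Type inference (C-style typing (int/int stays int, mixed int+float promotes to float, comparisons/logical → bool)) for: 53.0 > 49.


Operand types: float > int
Rule: comparison yields bool
Result type: bool


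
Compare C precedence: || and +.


'+' is additive (level 9); '||' is logical OR (level 1)
Higher level binds tighter
'+' has higher precedence than '||'


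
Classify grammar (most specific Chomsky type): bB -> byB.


LHS has context (more than one symbol) and |LHS| ≤ |RHS|
Classification: Type 1 (Context-Sensitive)


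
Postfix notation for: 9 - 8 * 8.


* has higher precedence, evaluate 8*8 first
Postfix: 9 8 8 * -


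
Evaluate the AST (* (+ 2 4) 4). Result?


Evaluate inner: (+ 2 4) = 6
Evaluate root: (* 6 4) = 24
Result: 24


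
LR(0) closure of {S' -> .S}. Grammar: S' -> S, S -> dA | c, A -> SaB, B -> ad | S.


Start: S' -> .S
For each item with dot before a nonterminal B, add B -> .γ for every B-production
Closure: [S' -> .S, S -> .dA, S -> .c]


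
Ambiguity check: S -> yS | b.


right-linear, alternatives start with distinct terminals 'y' vs 'b': unique leftmost derivation
Unambiguous


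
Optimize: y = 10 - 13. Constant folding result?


10 - 13 = -3 at compile time
Optimized: y = -3


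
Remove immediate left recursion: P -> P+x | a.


Left-recursive alternatives: P+x; non-recursive: a
Introduce P': P -> aP', P' -> +xP' | ε


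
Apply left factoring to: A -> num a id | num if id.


Common prefix: 'num'
Factored: A -> num A', A' -> a id | if id


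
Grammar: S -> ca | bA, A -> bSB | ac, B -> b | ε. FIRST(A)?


Per alternative of A: FIRST(bSB) = {b}; FIRST(ac) = {a}
FIRST(A) = {a, b}


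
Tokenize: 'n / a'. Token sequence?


Scan left to right, longest-match per lexeme
Tokens: ID(n), OP(/), ID(a)


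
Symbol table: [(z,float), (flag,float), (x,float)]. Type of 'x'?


Lookup 'x' → type float


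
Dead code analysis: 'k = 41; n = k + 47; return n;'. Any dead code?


k is read by n's definition; n is returned
No dead code


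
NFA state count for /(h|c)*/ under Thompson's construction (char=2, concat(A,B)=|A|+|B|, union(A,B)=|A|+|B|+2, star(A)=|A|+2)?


Syntax tree has 2 char leaf(s), 1 union(s), 1 star(s)
chars contribute 2×2 = 4; each union adds +2; each star adds +2
Total: 4 + 2 + 2 = 8 states


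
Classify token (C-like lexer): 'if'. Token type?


Pattern: reserved word
Type: KEYWORD


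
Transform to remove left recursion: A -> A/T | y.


Left-recursive alternatives: A/T; non-recursive: y
Introduce A': A -> yA', A' -> /TA' | ε


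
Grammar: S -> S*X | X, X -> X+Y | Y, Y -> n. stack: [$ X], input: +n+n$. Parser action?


shift '+' to continue X -> X+Y
Action: shift


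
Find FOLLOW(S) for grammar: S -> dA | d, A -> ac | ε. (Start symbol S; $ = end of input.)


$ ∈ FOLLOW(S). For each A -> αBβ: add FIRST(β)\{ε} to FOLLOW(B); if β nullable, add FOLLOW(A).
FOLLOW(S) = {$}


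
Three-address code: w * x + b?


Break into single-operator statements:
t1 = w * x
t2 = t1 + b


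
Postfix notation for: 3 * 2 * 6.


Left to right (same or higher precedence on left)
Postfix: 3 2 * 6 *


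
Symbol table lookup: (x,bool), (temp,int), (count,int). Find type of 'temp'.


Lookup 'temp' → type int


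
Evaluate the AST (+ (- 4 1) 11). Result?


Evaluate inner: (- 4 1) = 3
Evaluate root: (+ 3 11) = 14
Result: 14


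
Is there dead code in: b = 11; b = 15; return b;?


first assignment to b is overwritten before any read
Dead: 'b = 11'


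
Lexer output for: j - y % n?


Scan left to right, longest-match per lexeme
Tokens: ID(j), OP(-), ID(y), OP(%), ID(n)


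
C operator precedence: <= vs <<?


'<<' is shift (level 8); '<=' is relational (level 7)
Higher level binds tighter
'<<' has higher precedence than '<='


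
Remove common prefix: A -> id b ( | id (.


Common prefix: 'id'
Factored: A -> id A', A' -> b ( | (


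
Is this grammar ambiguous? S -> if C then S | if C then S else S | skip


dangling else: 'if C then if C then skip else skip' parses two ways
Ambiguous


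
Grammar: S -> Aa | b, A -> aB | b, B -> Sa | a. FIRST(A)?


Per alternative of A: FIRST(aB) = {a}; FIRST(b) = {b}
FIRST(A) = {a, b}


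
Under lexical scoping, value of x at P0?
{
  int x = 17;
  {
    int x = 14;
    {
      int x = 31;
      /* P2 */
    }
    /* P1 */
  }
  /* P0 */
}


x declared in the same block as P0
x = 17


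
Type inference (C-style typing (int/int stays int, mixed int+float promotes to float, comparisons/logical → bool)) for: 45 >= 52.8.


Operand types: int >= float
Rule: comparison yields bool
Result type: bool


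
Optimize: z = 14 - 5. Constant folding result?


14 - 5 = 9 at compile time
Optimized: z = 9


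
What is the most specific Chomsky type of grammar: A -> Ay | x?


Left-linear: every RHS is a terminal or one nonterminal followed by a terminal
Classification: Type 3 (Regular)


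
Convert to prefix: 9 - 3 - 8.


left-to-right (same/higher precedence on left): tree is (- (- 9 3) 8)
Prefix: - - 9 3 8


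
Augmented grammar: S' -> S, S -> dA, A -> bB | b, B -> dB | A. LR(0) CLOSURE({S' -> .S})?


Start: S' -> .S
For each item with dot before a nonterminal B, add B -> .γ for every B-production
Closure: [S' -> .S, S -> .dA]


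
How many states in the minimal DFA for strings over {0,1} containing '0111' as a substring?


KMP-style automaton: 4 progress states + 1 absorbing accept = 5
Minimal DFA: 5 states


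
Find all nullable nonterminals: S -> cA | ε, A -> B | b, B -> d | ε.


A nonterminal is nullable iff some alternative derives ε (directly, or every symbol in it is nullable)
Nullable: {A, B, S}


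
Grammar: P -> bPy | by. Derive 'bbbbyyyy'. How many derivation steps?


Derivation: P => bPy => bbPyy => bbbPyyy => bbbbyyyy
Steps: 4


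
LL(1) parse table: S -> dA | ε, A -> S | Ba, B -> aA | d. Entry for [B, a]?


For [B, a]: 'a' ∈ FIRST(aA)
Entry: B -> aA


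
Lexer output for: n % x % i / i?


Scan left to right, longest-match per lexeme
Tokens: ID(n), OP(%), ID(x), OP(%), ID(i), OP(/), ID(i)


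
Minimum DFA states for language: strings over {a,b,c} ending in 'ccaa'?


Track the longest suffix of input matching a prefix of 'ccaa': 5 classes (prefixes of length 0..4)
Minimal DFA: 5 states


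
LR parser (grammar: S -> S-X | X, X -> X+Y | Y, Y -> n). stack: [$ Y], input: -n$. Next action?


'Y' (not preceded by X+) is the handle for X -> Y
Action: reduce (X -> Y)


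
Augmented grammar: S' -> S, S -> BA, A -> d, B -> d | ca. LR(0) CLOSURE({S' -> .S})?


Start: S' -> .S
For each item with dot before a nonterminal B, add B -> .γ for every B-production
Closure: [S' -> .S, S -> .BA, B -> .d, B -> .ca]


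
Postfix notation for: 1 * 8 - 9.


Left to right (same or higher precedence on left)
Postfix: 1 8 * 9 -


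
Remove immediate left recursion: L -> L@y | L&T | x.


Left-recursive alternatives: L@y, L&T; non-recursive: x
Introduce L': L -> xL', L' -> @yL' | &TL' | ε


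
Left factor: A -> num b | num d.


Common prefix: 'num'
Factored: A -> num A', A' -> b | d


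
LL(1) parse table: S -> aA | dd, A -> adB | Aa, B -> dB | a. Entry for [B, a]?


For [B, a]: 'a' ∈ FIRST(a)
Entry: B -> a


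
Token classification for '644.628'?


Pattern: digits with a decimal point
Type: FLOAT_LITERAL


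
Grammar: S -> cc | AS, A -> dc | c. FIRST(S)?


Per alternative of S: FIRST(cc) = {c}; FIRST(AS) = {c, d}
FIRST(S) = {c, d}


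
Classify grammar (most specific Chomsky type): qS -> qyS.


LHS has context (more than one symbol) and |LHS| ≤ |RHS|
Classification: Type 1 (Context-Sensitive)


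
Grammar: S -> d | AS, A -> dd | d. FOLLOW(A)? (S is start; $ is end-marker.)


$ ∈ FOLLOW(S). For each A -> αBβ: add FIRST(β)\{ε} to FOLLOW(B); if β nullable, add FOLLOW(A).
FOLLOW(A) = {d}


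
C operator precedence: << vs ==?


'<<' is shift (level 8); '==' is equality (level 6)
Higher level binds tighter
'<<' has higher precedence than '=='


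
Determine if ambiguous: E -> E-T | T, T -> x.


precedence layered via separate nonterminal T: deterministic
Unambiguous


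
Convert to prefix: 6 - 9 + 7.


left-to-right (same/higher precedence on left): tree is (+ (- 6 9) 7)
Prefix: + - 6 9 7


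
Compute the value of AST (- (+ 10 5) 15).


Evaluate inner: (+ 10 5) = 15
Evaluate root: (- 15 15) = 0
Result: 0


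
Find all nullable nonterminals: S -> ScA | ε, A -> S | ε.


A nonterminal is nullable iff some alternative derives ε (directly, or every symbol in it is nullable)
Nullable: {A, S}


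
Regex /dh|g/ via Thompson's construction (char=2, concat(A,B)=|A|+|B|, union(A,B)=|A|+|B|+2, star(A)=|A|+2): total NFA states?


Syntax tree has 3 char leaf(s), 1 union(s), 0 star(s)
chars contribute 3×2 = 6; each union adds +2; each star adds +2
Total: 6 + 2 + 0 = 8 states


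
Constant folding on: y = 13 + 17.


13 + 17 = 30 at compile time
Optimized: y = 30


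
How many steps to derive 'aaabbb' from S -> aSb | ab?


Derivation: S => aSb => aaSbb => aaabbb
Steps: 3


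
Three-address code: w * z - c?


Break into single-operator statements:
t1 = w * z
t2 = t1 - c


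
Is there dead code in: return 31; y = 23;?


statement follows a return and is unreachable
Dead: 'y = 23'


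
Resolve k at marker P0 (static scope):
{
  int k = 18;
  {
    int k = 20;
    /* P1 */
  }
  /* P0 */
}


k declared in the same block as P0
k = 18


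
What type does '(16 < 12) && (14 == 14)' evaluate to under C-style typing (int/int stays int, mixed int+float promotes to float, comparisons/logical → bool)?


Operand types: bool && bool
Rule: logical operators take bool operands and yield bool
Result type: bool


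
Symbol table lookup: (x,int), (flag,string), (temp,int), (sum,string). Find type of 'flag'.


Lookup 'flag' → type string


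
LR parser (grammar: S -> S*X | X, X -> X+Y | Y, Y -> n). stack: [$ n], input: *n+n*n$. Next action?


'n' on top is the handle for Y -> n
Action: reduce (Y -> n)


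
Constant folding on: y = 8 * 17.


8 * 17 = 136 at compile time
Optimized: y = 136


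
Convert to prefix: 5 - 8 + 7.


left-to-right (same/higher precedence on left): tree is (+ (- 5 8) 7)
Prefix: + - 5 8 7


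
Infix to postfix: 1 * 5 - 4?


Left to right (same or higher precedence on left)
Postfix: 1 5 * 4 -


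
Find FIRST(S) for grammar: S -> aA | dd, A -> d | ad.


Per alternative of S: FIRST(aA) = {a}; FIRST(dd) = {d}
FIRST(S) = {a, d}


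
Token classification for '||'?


Pattern: operator symbol
Type: OPERATOR


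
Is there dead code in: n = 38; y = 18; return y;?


n is assigned but never read
Dead: 'n = 38'


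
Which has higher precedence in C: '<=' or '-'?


'-' is additive (level 9); '<=' is relational (level 7)
Higher level binds tighter
'-' has higher precedence than '<='


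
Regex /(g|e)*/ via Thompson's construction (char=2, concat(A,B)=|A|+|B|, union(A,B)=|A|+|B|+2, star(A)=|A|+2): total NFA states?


Syntax tree has 2 char leaf(s), 1 union(s), 1 star(s)
chars contribute 2×2 = 4; each union adds +2; each star adds +2
Total: 4 + 2 + 2 = 8 states


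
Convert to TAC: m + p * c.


Break into single-operator statements:
t1 = p * c
t2 = m + t1


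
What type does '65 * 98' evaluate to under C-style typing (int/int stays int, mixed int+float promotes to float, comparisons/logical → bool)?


Operand types: int * int
Rule: mixed int/float promotes to float; int/int stays int
Result type: int


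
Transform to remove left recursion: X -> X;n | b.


Left-recursive alternatives: X;n; non-recursive: b
Introduce X': X -> bX', X' -> ;nX' | ε


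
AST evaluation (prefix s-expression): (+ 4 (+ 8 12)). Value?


Evaluate inner: (+ 8 12) = 20
Evaluate root: (+ 4 20) = 24
Result: 24


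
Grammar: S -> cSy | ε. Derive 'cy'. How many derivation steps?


Derivation: S => cSy => cy
Steps: 2


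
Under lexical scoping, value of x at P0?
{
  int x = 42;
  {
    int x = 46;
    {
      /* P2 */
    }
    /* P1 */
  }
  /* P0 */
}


x declared in the same block as P0
x = 42


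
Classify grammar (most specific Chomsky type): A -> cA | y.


Right-linear: every RHS is a terminal or a terminal followed by one nonterminal
Classification: Type 3 (Regular)


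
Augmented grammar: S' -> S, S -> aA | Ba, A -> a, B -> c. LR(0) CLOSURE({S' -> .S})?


Start: S' -> .S
For each item with dot before a nonterminal B, add B -> .γ for every B-production
Closure: [S' -> .S, S -> .aA, S -> .Ba, B -> .c]


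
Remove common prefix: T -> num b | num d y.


Common prefix: 'num'
Factored: T -> num T', T' -> b | d y


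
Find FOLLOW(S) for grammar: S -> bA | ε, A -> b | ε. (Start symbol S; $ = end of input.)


$ ∈ FOLLOW(S). For each A -> αBβ: add FIRST(β)\{ε} to FOLLOW(B); if β nullable, add FOLLOW(A).
FOLLOW(S) = {$}


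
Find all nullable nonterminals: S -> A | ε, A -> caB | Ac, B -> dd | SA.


A nonterminal is nullable iff some alternative derives ε (directly, or every symbol in it is nullable)
Nullable: {S}


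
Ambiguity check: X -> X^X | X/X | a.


'a^a/a' has two parse trees (no precedence encoded between ^ and /)
Ambiguous


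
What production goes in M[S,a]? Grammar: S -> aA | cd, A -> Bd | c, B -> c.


For [S, a]: 'a' ∈ FIRST(aA)
Entry: S -> aA


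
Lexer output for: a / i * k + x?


Scan left to right, longest-match per lexeme
Tokens: ID(a), OP(/), ID(i), OP(*), ID(k), OP(+), ID(x)


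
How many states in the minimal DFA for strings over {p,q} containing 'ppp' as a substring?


KMP-style automaton: 3 progress states + 1 absorbing accept = 4
Minimal DFA: 4 states


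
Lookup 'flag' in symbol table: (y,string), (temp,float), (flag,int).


Lookup 'flag' → type int


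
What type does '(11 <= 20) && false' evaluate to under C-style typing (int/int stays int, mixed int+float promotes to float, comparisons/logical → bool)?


Operand types: bool && bool
Rule: logical operators take bool operands and yield bool
Result type: bool


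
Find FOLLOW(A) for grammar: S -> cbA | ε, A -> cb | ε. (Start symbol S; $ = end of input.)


$ ∈ FOLLOW(S). For each A -> αBβ: add FIRST(β)\{ε} to FOLLOW(B); if β nullable, add FOLLOW(A).
FOLLOW(A) = {$}


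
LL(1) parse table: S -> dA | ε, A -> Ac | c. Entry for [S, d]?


For [S, d]: 'd' ∈ FIRST(dA)
Entry: S -> dA


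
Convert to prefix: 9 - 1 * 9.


'*' binds tighter: tree is (- 9 (* 1 9))
Prefix: - 9 * 1 9


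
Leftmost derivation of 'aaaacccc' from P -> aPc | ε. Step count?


Derivation: P => aPc => aaPcc => aaaPccc => aaaaPcccc => aaaacccc
Steps: 5


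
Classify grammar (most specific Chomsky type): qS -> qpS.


LHS has context (more than one symbol) and |LHS| ≤ |RHS|
Classification: Type 1 (Context-Sensitive)


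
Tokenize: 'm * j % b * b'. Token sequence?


Scan left to right, longest-match per lexeme
Tokens: ID(m), OP(*), ID(j), OP(%), ID(b), OP(*), ID(b)


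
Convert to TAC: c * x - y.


Break into single-operator statements:
t1 = c * x
t2 = t1 - y


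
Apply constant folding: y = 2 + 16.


2 + 16 = 18 at compile time
Optimized: y = 18


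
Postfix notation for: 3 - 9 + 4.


Left to right (same or higher precedence on left)
Postfix: 3 9 - 4 +


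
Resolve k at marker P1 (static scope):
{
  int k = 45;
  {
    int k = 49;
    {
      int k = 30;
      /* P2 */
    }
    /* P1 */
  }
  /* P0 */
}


k declared in the same block as P1
k = 49


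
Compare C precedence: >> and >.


'>>' is shift (level 8); '>' is relational (level 7)
Higher level binds tighter
'>>' has higher precedence than '>'


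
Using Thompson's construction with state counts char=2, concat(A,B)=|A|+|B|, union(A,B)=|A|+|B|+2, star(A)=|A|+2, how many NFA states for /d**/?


Syntax tree has 1 char leaf(s), 0 union(s), 2 star(s)
chars contribute 1×2 = 2; each union adds +2; each star adds +2
Total: 2 + 0 + 4 = 6 states


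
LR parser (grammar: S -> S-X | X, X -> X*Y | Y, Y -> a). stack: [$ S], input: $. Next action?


start symbol S on stack, input exhausted
Action: accept


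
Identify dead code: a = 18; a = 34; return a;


first assignment to a is overwritten before any read
Dead: 'a = 18'


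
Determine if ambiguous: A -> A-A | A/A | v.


'v-v/v' has two parse trees (no precedence encoded between - and /)
Ambiguous


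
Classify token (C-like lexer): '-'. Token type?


Pattern: operator symbol
Type: OPERATOR


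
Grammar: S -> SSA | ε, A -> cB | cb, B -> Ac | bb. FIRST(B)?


Per alternative of B: FIRST(Ac) = {c}; FIRST(bb) = {b}
FIRST(B) = {b, c}


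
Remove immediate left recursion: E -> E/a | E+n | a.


Left-recursive alternatives: E/a, E+n; non-recursive: a
Introduce E': E -> aE', E' -> /aE' | +nE' | ε


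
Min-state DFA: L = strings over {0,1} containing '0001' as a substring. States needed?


KMP-style automaton: 4 progress states + 1 absorbing accept = 5
Minimal DFA: 5 states


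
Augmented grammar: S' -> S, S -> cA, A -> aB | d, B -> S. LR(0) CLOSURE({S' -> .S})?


Start: S' -> .S
For each item with dot before a nonterminal B, add B -> .γ for every B-production
Closure: [S' -> .S, S -> .cA]


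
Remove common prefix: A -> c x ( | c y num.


Common prefix: 'c'
Factored: A -> c A', A' -> x ( | y num


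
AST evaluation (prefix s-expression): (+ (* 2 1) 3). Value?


Evaluate inner: (* 2 1) = 2
Evaluate root: (+ 2 3) = 5
Result: 5


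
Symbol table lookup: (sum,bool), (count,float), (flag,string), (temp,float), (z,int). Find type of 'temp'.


Lookup 'temp' → type float


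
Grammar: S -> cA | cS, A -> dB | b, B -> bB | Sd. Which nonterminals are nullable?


A nonterminal is nullable iff some alternative derives ε (directly, or every symbol in it is nullable)
Nullable: {}


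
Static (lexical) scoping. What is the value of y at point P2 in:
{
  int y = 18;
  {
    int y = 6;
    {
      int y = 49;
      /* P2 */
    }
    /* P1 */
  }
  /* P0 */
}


y declared in the same block as P2
y = 49


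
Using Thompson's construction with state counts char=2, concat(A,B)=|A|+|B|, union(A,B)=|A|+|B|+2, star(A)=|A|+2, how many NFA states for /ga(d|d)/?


Syntax tree has 4 char leaf(s), 1 union(s), 0 star(s)
chars contribute 4×2 = 8; each union adds +2; each star adds +2
Total: 8 + 2 + 0 = 10 states


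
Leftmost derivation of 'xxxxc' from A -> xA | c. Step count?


Derivation: A => xA => xxA => xxxA => xxxxA => xxxxc
Steps: 5


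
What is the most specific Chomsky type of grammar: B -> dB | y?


Right-linear: every RHS is a terminal or a terminal followed by one nonterminal
Classification: Type 3 (Regular)


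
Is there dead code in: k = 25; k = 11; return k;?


first assignment to k is overwritten before any read
Dead: 'k = 25'


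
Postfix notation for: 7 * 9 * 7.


Left to right (same or higher precedence on left)
Postfix: 7 9 * 7 *


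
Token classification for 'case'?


Pattern: reserved word
Type: KEYWORD


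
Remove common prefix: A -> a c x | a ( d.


Common prefix: 'a'
Factored: A -> a A', A' -> c x | ( d


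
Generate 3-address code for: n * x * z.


Break into single-operator statements:
t1 = n * x
t2 = t1 * z


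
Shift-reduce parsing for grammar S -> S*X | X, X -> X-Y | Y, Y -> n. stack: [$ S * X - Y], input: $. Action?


handle 'X-Y' on top
Action: reduce (X -> X-Y)


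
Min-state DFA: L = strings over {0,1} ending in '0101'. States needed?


Track the longest suffix of input matching a prefix of '0101': 5 classes (prefixes of length 0..4)
Minimal DFA: 5 states


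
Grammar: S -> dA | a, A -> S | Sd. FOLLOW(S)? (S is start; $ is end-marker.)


$ ∈ FOLLOW(S). For each A -> αBβ: add FIRST(β)\{ε} to FOLLOW(B); if β nullable, add FOLLOW(A).
FOLLOW(S) = {$, d}


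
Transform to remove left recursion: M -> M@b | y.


Left-recursive alternatives: M@b; non-recursive: y
Introduce M': M -> yM', M' -> @bM' | ε


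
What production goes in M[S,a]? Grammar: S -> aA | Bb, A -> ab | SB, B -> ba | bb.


For [S, a]: 'a' ∈ FIRST(aA)
Entry: S -> aA


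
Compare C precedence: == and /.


'/' is multiplicative (level 10); '==' is equality (level 6)
Higher level binds tighter
'/' has higher precedence than '=='


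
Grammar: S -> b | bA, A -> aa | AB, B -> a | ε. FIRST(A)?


Per alternative of A: FIRST(aa) = {a}; FIRST(AB) = {a}
FIRST(A) = {a}


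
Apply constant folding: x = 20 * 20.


20 * 20 = 400 at compile time
Optimized: x = 400


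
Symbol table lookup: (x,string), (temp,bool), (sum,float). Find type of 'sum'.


Lookup 'sum' → type float


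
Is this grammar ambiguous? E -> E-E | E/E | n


'n-n/n' has two parse trees (no precedence encoded between - and /)
Ambiguous


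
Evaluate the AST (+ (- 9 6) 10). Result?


Evaluate inner: (- 9 6) = 3
Evaluate root: (+ 3 10) = 13
Result: 13


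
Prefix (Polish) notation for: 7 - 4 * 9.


'*' binds tighter: tree is (- 7 (* 4 9))
Prefix: - 7 * 4 9


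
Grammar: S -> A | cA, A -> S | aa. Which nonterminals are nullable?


A nonterminal is nullable iff some alternative derives ε (directly, or every symbol in it is nullable)
Nullable: {}


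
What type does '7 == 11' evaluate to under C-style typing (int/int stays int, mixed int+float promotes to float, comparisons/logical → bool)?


Operand types: int == int
Rule: comparison yields bool
Result type: bool


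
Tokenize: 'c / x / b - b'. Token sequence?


Scan left to right, longest-match per lexeme
Tokens: ID(c), OP(/), ID(x), OP(/), ID(b), OP(-), ID(b)


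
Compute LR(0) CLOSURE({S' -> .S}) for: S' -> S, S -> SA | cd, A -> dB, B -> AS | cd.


Start: S' -> .S
For each item with dot before a nonterminal B, add B -> .γ for every B-production
Closure: [S' -> .S, S -> .SA, S -> .cd]


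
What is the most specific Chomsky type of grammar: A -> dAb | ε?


Single nonterminal LHS, but d^n b^n is not regular
Classification: Type 2 (Context-Free)


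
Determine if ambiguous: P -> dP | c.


right-linear, alternatives start with distinct terminals 'd' vs 'c': unique leftmost derivation
Unambiguous


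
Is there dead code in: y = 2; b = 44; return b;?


y is assigned but never read
Dead: 'y = 2'


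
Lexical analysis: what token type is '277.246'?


Pattern: digits with a decimal point
Type: FLOAT_LITERAL


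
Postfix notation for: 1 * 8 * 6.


Left to right (same or higher precedence on left)
Postfix: 1 8 * 6 *


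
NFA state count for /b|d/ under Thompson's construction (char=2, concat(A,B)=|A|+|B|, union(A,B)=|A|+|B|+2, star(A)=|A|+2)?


Syntax tree has 2 char leaf(s), 1 union(s), 0 star(s)
chars contribute 2×2 = 4; each union adds +2; each star adds +2
Total: 4 + 2 + 0 = 6 states


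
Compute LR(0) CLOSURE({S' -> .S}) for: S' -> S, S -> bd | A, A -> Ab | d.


Start: S' -> .S
For each item with dot before a nonterminal B, add B -> .γ for every B-production
Closure: [S' -> .S, S -> .bd, S -> .A, A -> .Ab, A -> .d]


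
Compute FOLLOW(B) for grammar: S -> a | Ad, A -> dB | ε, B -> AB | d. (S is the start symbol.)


$ ∈ FOLLOW(S). For each A -> αBβ: add FIRST(β)\{ε} to FOLLOW(B); if β nullable, add FOLLOW(A).
FOLLOW(B) = {d}


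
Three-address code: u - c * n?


Break into single-operator statements:
t1 = c * n
t2 = u - t1


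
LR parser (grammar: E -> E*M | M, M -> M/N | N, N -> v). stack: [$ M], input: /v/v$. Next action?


shift '/' to continue M -> M/N
Action: shift


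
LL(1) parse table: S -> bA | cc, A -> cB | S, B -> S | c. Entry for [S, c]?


For [S, c]: 'c' ∈ FIRST(cc)
Entry: S -> cc


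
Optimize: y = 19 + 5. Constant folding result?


19 + 5 = 24 at compile time
Optimized: y = 24


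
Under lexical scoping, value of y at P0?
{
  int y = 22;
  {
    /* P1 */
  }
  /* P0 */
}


y declared in the same block as P0
y = 22


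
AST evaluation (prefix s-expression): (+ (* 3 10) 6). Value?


Evaluate inner: (* 3 10) = 30
Evaluate root: (+ 30 6) = 36
Result: 36


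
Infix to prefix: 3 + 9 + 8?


left-to-right (same/higher precedence on left): tree is (+ (+ 3 9) 8)
Prefix: + + 3 9 8


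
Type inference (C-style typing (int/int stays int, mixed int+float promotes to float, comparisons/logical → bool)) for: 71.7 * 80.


Operand types: float * int
Rule: mixed int/float promotes to float; int/int stays int
Result type: float


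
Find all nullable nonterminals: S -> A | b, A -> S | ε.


A nonterminal is nullable iff some alternative derives ε (directly, or every symbol in it is nullable)
Nullable: {A, S}


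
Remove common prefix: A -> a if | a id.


Common prefix: 'a'
Factored: A -> a A', A' -> if | id


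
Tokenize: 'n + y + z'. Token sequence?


Scan left to right, longest-match per lexeme
Tokens: ID(n), OP(+), ID(y), OP(+), ID(z)


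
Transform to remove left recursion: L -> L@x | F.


Left-recursive alternatives: L@x; non-recursive: F
Introduce L': L -> FL', L' -> @xL' | ε


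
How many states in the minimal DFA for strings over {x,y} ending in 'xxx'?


Track the longest suffix of input matching a prefix of 'xxx': 4 classes (prefixes of length 0..3)
Minimal DFA: 4 states


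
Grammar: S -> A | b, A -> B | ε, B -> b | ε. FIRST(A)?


Per alternative of A: FIRST(B) = {b, ε}; FIRST(ε) = {ε}
FIRST(A) = {b, ε}


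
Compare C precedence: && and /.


'/' is multiplicative (level 10); '&&' is logical AND (level 2)
Higher level binds tighter
'/' has higher precedence than '&&'


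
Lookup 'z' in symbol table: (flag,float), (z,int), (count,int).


Lookup 'z' → type int


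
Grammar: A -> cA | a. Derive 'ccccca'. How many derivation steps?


Derivation: A => cA => ccA => cccA => ccccA => cccccA => ccccca
Steps: 6


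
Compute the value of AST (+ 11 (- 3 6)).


Evaluate inner: (- 3 6) = -3
Evaluate root: (+ 11 -3) = 8
Result: 8


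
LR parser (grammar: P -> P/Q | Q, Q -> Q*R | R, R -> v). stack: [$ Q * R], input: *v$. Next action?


handle 'Q*R' on top
Action: reduce (Q -> Q*R)


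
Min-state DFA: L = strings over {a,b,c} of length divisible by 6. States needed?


Track length mod 6: states 0..5, accept at 0
Minimal DFA: 6 states


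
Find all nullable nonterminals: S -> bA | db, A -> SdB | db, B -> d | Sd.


A nonterminal is nullable iff some alternative derives ε (directly, or every symbol in it is nullable)
Nullable: {}


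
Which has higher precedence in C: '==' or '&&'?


'==' is equality (level 6); '&&' is logical AND (level 2)
Higher level binds tighter
'==' has higher precedence than '&&'


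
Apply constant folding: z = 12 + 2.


12 + 2 = 14 at compile time
Optimized: z = 14


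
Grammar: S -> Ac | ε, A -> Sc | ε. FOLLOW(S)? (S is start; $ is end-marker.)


$ ∈ FOLLOW(S). For each A -> αBβ: add FIRST(β)\{ε} to FOLLOW(B); if β nullable, add FOLLOW(A).
FOLLOW(S) = {$, c}


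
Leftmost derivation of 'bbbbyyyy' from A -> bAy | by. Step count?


Derivation: A => bAy => bbAyy => bbbAyyy => bbbbyyyy
Steps: 4


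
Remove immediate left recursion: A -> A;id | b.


Left-recursive alternatives: A;id; non-recursive: b
Introduce A': A -> bA', A' -> ;idA' | ε


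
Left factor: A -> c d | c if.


Common prefix: 'c'
Factored: A -> c A', A' -> d | if


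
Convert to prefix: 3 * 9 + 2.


left-to-right (same/higher precedence on left): tree is (+ (* 3 9) 2)
Prefix: + * 3 9 2


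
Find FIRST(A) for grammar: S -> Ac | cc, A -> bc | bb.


Per alternative of A: FIRST(bc) = {b}; FIRST(bb) = {b}
FIRST(A) = {b}


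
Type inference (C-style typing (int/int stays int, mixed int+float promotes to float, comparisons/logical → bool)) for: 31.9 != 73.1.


Operand types: float != float
Rule: comparison yields bool
Result type: bool


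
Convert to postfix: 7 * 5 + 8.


Left to right (same or higher precedence on left)
Postfix: 7 5 * 8 +


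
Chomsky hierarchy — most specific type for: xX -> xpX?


LHS has context (more than one symbol) and |LHS| ≤ |RHS|
Classification: Type 1 (Context-Sensitive)


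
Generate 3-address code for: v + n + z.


Break into single-operator statements:
t1 = v + n
t2 = t1 + z


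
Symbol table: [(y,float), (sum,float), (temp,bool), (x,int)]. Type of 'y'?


Lookup 'y' → type float


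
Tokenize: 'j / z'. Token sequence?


Scan left to right, longest-match per lexeme
Tokens: ID(j), OP(/), ID(z)


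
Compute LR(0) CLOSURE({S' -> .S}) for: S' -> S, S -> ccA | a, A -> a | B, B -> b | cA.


Start: S' -> .S
For each item with dot before a nonterminal B, add B -> .γ for every B-production
Closure: [S' -> .S, S -> .ccA, S -> .a]


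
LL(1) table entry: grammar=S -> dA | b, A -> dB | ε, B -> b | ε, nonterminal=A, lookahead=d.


For [A, d]: 'd' ∈ FIRST(dB)
Entry: A -> dB


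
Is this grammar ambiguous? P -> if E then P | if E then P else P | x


dangling else: 'if E then if E then x else x' parses two ways
Ambiguous


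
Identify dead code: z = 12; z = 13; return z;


first assignment to z is overwritten before any read
Dead: 'z = 12'


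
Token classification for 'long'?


Pattern: reserved word
Type: KEYWORD


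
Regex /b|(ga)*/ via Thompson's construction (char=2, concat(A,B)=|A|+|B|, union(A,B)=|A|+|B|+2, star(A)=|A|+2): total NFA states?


Syntax tree has 3 char leaf(s), 1 union(s), 1 star(s)
chars contribute 3×2 = 6; each union adds +2; each star adds +2
Total: 6 + 2 + 2 = 10 states


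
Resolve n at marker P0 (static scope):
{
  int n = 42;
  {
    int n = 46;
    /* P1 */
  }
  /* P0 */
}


n declared in the same block as P0
n = 42


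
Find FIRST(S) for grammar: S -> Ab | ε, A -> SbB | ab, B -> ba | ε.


Per alternative of S: FIRST(Ab) = {a, b}; FIRST(ε) = {ε}
FIRST(S) = {a, b, ε}


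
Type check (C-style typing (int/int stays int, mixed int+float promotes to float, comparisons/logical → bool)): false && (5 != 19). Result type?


Operand types: bool && bool
Rule: logical operators take bool operands and yield bool
Result type: bool


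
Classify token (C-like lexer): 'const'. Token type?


Pattern: reserved word
Type: KEYWORD


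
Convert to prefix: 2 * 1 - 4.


left-to-right (same/higher precedence on left): tree is (- (* 2 1) 4)
Prefix: - * 2 1 4


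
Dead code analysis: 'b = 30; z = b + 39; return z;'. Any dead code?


b is read by z's definition; z is returned
No dead code


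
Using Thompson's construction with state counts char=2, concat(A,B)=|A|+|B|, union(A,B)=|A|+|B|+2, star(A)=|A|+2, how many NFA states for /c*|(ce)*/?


Syntax tree has 3 char leaf(s), 1 union(s), 2 star(s)
chars contribute 3×2 = 6; each union adds +2; each star adds +2
Total: 6 + 2 + 4 = 12 states


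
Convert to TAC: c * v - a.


Break into single-operator statements:
t1 = c * v
t2 = t1 - a


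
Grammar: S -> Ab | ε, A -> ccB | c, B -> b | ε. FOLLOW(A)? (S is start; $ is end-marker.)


$ ∈ FOLLOW(S). For each A -> αBβ: add FIRST(β)\{ε} to FOLLOW(B); if β nullable, add FOLLOW(A).
FOLLOW(A) = {b}


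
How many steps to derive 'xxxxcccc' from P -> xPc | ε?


Derivation: P => xPc => xxPcc => xxxPccc => xxxxPcccc => xxxxcccc
Steps: 5


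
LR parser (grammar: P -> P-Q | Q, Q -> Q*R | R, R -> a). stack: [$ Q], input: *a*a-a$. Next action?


shift '*' to continue Q -> Q*R
Action: shift


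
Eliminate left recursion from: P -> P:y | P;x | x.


Left-recursive alternatives: P:y, P;x; non-recursive: x
Introduce P': P -> xP', P' -> :yP' | ;xP' | ε


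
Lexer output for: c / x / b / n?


Scan left to right, longest-match per lexeme
Tokens: ID(c), OP(/), ID(x), OP(/), ID(b), OP(/), ID(n)


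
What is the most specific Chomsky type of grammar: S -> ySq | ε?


Single nonterminal LHS, but y^n q^n is not regular
Classification: Type 2 (Context-Free)


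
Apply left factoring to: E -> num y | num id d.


Common prefix: 'num'
Factored: E -> num E', E' -> y | id d


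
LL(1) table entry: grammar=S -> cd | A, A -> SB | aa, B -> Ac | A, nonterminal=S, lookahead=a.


For [S, a]: 'a' ∈ FIRST(A)
Entry: S -> A


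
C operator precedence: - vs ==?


'-' is additive (level 9); '==' is equality (level 6)
Higher level binds tighter
'-' has higher precedence than '=='


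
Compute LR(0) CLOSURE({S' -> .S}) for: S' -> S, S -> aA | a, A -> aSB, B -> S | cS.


Start: S' -> .S
For each item with dot before a nonterminal B, add B -> .γ for every B-production
Closure: [S' -> .S, S -> .aA, S -> .a]


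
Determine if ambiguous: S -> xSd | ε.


balanced x^n…d^n: each string has a unique parse
Unambiguous


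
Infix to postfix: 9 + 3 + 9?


Left to right (same or higher precedence on left)
Postfix: 9 3 + 9 +


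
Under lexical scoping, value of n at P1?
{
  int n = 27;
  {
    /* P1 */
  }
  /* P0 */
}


P1's block does not declare n; resolves to the enclosing declaration at depth 0
n = 27


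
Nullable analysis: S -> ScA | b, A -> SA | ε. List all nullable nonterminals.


A nonterminal is nullable iff some alternative derives ε (directly, or every symbol in it is nullable)
Nullable: {A}


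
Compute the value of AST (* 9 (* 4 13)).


Evaluate inner: (* 4 13) = 52
Evaluate root: (* 9 52) = 468
Result: 468


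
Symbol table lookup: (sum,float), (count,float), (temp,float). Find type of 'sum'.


Lookup 'sum' → type float


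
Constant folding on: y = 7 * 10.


7 * 10 = 70 at compile time
Optimized: y = 70


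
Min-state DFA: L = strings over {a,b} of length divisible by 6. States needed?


Track length mod 6: states 0..5, accept at 0
Minimal DFA: 6 states


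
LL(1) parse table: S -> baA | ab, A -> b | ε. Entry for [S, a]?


For [S, a]: 'a' ∈ FIRST(ab)
Entry: S -> ab


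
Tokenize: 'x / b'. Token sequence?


Scan left to right, longest-match per lexeme
Tokens: ID(x), OP(/), ID(b)


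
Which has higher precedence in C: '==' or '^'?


'==' is equality (level 6); '^' is bitwise XOR (level 4)
Higher level binds tighter
'==' has higher precedence than '^'


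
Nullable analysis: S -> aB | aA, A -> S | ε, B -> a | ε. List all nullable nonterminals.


A nonterminal is nullable iff some alternative derives ε (directly, or every symbol in it is nullable)
Nullable: {A, B}


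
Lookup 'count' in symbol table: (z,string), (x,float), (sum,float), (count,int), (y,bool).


Lookup 'count' → type int


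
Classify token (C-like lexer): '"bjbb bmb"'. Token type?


Pattern: double-quoted sequence
Type: STRING_LITERAL


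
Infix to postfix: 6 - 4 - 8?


Left to right (same or higher precedence on left)
Postfix: 6 4 - 8 -


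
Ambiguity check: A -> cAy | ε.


balanced c^n…y^n: each string has a unique parse
Unambiguous


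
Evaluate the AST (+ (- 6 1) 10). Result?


Evaluate inner: (- 6 1) = 5
Evaluate root: (+ 5 10) = 15
Result: 15


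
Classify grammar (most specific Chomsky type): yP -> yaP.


LHS has context (more than one symbol) and |LHS| ≤ |RHS|
Classification: Type 1 (Context-Sensitive)


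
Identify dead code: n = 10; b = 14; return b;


n is assigned but never read
Dead: 'n = 10'


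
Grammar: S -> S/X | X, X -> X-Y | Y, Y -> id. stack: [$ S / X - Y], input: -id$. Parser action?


handle 'X-Y' on top
Action: reduce (X -> X-Y)


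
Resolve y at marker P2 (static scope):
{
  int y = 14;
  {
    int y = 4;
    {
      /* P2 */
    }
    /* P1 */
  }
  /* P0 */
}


P2's block does not declare y; resolves to the enclosing declaration at depth 1
y = 4


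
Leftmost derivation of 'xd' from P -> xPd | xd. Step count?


Derivation: P => xd
Steps: 1


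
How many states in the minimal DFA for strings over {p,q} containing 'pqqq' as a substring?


KMP-style automaton: 4 progress states + 1 absorbing accept = 5
Minimal DFA: 5 states
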